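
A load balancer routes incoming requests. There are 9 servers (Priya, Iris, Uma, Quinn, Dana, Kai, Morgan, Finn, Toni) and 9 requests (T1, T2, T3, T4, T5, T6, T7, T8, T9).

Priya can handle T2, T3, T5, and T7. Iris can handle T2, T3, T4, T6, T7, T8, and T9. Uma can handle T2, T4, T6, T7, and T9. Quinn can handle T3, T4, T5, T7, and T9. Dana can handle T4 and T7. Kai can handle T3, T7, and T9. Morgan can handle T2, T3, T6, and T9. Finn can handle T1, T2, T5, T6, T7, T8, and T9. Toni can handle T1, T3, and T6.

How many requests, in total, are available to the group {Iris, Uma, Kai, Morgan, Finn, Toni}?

The union of neighbours of {Iris, Uma, Kai, Morgan, Finn, Toni} is {T1, T2, T3, T4, T5, T6, T7, T8, T9}, which has 9 elements.
Since |N(S)| = 9 ≥ |S| = 6, Hall's condition holds for this subset.

9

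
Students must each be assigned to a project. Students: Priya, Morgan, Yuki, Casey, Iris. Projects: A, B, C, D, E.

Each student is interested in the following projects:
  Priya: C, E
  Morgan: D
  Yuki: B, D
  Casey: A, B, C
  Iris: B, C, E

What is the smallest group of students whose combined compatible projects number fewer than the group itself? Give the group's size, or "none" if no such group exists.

none

A matching saturating every student exists, for instance Priya→C, Morgan→D, Yuki→B, Casey→A, Iris→E.
By Hall's marriage theorem, this means |N(S)| ≥ |S| for every subset S, so no violating subset exists.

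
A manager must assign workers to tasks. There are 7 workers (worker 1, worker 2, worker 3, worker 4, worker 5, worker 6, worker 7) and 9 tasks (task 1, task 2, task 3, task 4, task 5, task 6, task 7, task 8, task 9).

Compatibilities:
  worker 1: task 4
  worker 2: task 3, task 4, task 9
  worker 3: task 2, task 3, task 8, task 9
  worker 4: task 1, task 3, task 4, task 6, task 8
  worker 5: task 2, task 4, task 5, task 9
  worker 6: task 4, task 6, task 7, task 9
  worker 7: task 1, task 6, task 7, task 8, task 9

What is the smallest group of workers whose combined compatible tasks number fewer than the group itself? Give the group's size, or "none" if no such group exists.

A matching saturating every worker exists, for instance worker 1→task 4, worker 2→task 9, worker 3→task 2, worker 4→task 1, worker 5→task 5, worker 6→task 7, worker 7→task 8.
By Hall's marriage theorem, this means |N(S)| ≥ |S| for every subset S, so no violating subset exists.

none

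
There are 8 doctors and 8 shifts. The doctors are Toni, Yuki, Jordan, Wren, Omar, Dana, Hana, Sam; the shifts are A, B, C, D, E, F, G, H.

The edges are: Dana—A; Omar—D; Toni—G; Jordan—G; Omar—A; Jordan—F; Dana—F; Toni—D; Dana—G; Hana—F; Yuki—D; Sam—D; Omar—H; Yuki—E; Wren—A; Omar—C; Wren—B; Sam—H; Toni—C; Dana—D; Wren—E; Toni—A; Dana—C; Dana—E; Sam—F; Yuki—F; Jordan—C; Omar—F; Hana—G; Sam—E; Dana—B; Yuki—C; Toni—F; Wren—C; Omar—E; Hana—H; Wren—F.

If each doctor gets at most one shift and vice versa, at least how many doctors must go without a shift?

0

A valid assignment of size 8: Toni-G, Yuki-E, Jordan-C, Wren-B, Omar-A, Dana-D, Hana-F, Sam-H.
All 8 doctors are matched, so no larger matching exists.
That matches 8 of the 8, leaving 0 unmatched; no matching can do better.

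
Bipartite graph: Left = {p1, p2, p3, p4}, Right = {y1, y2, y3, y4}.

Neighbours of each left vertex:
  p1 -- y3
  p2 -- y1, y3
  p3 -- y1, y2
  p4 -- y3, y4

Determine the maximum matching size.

4

A valid assignment of size 4: p1–y3, p2–y1, p3–y2, p4–y4.
All 4 left vertices are matched, so no larger matching exists.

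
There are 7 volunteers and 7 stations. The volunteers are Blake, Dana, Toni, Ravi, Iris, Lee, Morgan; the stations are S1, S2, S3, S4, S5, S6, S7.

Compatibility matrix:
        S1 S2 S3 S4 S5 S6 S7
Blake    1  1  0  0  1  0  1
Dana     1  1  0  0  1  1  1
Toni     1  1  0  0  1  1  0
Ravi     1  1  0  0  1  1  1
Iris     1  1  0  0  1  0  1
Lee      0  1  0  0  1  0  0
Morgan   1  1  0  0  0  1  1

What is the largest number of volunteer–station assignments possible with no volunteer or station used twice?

One maximum matching: Blake→S5, Dana→S6, Toni→S1, Ravi→S7, Iris→S2.
The set {Blake, Dana, Toni, Ravi, Iris, Lee, Morgan} has only 5 neighbours ({S1, S2, S5, S6, S7}), so by Hall's theorem at most 5 of the 7 volunteers can be matched.

5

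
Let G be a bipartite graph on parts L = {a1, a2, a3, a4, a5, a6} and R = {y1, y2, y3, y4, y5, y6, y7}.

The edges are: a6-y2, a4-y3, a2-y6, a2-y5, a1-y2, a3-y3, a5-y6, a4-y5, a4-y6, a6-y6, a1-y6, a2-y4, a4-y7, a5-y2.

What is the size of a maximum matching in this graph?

5

A valid assignment of size 5: a1→y6, a2→y4, a3→y3, a4→y5, a5→y2.
The set {a1, a5, a6} has only 2 neighbours ({y2, y6}), so by Hall's theorem at most 5 of the 6 left vertices can be matched.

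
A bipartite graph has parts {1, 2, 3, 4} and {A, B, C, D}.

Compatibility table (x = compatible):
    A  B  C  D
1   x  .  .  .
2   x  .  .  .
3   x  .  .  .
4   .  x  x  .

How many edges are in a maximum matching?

2

For example, pair 1-A, 4-B.
The set {1, 2, 3} has only 1 neighbour ({A}), so by Hall's theorem at most 2 of the 4 left vertices can be matched.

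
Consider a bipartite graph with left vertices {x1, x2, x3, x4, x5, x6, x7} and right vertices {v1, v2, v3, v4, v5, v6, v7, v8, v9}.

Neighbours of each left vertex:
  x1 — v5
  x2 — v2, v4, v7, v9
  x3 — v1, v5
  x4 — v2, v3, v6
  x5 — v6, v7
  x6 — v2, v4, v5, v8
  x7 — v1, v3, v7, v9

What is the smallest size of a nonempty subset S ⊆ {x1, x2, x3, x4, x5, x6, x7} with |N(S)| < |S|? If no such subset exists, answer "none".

A matching saturating every left vertex exists, for instance x1→v5, x2→v4, x3→v1, x4→v2, x5→v6, x6→v8, x7→v7.
By Hall's marriage theorem, this means |N(S)| ≥ |S| for every subset S, so no violating subset exists.

none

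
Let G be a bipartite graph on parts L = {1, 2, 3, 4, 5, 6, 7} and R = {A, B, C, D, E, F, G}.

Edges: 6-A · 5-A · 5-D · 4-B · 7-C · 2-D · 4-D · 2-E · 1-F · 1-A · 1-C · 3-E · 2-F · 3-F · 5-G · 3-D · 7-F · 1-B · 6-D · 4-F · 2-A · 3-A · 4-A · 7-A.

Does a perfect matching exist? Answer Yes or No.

Yes

A valid assignment of size 7: 1–C, 2–D, 3–E, 4–B, 5–G, 6–A, 7–F.
Every left vertex is matched, so this is a perfect matching.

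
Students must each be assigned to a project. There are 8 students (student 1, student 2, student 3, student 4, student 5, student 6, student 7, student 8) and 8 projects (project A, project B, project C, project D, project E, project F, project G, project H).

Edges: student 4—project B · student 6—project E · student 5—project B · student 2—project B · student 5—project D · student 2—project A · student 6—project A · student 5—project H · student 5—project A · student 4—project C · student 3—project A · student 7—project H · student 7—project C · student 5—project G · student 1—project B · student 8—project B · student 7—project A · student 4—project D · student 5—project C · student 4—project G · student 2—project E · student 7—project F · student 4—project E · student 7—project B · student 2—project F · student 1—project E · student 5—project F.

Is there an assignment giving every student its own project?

The set {student 1, student 3, student 6, student 8} has only 3 neighbours ({project A, project B, project E}), so by Hall's theorem at most 7 of the 8 students can be matched.
Hence no matching covers every student.

No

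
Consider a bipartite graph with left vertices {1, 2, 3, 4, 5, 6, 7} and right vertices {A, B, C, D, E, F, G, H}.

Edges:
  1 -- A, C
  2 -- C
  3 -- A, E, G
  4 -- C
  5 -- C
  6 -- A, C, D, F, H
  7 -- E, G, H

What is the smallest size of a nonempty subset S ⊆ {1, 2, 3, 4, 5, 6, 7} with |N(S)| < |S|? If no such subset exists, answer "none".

2

Take S = {2, 4}. Its neighbourhood is {C}, so |N(S)| = 1 < |S| = 2.
No single vertex violates Hall's condition since each has at least one neighbour, so 2 is the minimum.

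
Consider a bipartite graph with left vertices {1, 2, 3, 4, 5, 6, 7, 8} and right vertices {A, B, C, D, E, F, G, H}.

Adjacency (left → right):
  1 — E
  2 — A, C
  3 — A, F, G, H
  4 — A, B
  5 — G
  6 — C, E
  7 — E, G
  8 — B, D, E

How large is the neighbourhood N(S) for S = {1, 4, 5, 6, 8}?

The union of neighbours of {1, 4, 5, 6, 8} is {A, B, C, D, E, G}, which has 6 elements.
Since |N(S)| = 6 ≥ |S| = 5, Hall's condition holds for this subset.

6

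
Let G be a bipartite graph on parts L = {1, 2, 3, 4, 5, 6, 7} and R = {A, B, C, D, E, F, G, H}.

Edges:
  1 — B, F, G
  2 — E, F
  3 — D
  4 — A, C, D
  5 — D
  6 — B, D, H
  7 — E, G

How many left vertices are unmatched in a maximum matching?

1

A valid assignment of size 6: 1→B, 2→F, 3→D, 4→C, 6→H, 7→E.
The set {3, 5} has only 1 neighbour ({D}), so by Hall's theorem at most 6 of the 7 left vertices can be matched.
That matches 6 of the 7, leaving 1 unmatched; no matching can do better.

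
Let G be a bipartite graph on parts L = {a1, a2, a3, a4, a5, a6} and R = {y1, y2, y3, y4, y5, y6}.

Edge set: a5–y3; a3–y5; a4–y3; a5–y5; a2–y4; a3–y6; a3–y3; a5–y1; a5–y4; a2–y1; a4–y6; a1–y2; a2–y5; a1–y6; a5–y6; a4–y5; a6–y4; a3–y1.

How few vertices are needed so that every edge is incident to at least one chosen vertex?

The 6 edges a1–y2, a2–y1, a3–y3, a4–y6, a5–y5, a6–y4 form a matching, so any vertex cover needs at least 6 vertices (one per matched edge).
Conversely {a1, a2, a3, a4, a5, a6} meets every edge and has exactly 6 vertices, so 6 is optimal.

6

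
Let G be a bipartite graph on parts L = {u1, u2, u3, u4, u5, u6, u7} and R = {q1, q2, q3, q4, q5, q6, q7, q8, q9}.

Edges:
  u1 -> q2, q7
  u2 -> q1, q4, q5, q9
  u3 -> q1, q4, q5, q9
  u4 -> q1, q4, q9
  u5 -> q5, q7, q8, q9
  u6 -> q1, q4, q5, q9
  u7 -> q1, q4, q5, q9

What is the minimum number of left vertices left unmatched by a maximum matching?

One maximum matching: u1–q2, u2–q5, u3–q1, u4–q9, u5–q8, u6–q4.
The set {u2, u3, u4, u6, u7} has only 4 neighbours ({q1, q4, q5, q9}), so by Hall's theorem at most 6 of the 7 left vertices can be matched.
That matches 6 of the 7, leaving 1 unmatched; no matching can do better.

1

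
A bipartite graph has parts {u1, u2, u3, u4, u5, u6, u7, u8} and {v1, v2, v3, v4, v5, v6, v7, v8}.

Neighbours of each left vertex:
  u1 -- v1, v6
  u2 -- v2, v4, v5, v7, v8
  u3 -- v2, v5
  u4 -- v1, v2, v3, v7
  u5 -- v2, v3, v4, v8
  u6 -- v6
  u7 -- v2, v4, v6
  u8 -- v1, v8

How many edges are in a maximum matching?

8

A valid assignment of size 8: u1→v1, u2→v2, u3→v5, u4→v7, u5→v3, u6→v6, u7→v4, u8→v8.
All 8 left vertices are matched, so no larger matching exists.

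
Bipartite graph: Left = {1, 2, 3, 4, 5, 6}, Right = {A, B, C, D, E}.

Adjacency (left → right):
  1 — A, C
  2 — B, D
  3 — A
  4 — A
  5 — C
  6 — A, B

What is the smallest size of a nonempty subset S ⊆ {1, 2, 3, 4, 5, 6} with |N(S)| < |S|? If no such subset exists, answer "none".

Take S = {3, 4}. Its neighbourhood is {A}, so |N(S)| = 1 < |S| = 2.
No single vertex violates Hall's condition since each has at least one neighbour, so 2 is the minimum.

2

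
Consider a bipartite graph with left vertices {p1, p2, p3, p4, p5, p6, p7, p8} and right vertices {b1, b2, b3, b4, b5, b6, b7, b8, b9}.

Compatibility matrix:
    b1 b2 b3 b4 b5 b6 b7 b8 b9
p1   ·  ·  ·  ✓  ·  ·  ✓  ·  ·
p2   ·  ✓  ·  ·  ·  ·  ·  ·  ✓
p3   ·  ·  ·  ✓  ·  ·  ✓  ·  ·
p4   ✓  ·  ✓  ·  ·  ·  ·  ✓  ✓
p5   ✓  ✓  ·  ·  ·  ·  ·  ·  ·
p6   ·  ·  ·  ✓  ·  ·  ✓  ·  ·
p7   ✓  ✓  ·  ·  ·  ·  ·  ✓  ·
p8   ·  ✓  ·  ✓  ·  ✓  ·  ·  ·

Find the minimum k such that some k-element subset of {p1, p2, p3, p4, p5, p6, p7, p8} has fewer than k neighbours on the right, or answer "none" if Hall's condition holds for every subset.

Take S = {p1, p3, p6}. Its neighbourhood is {b4, b7}, so |N(S)| = 2 < |S| = 3.
Every subset of size less than 3 has at least as many neighbours as members, so 3 is the minimum.

3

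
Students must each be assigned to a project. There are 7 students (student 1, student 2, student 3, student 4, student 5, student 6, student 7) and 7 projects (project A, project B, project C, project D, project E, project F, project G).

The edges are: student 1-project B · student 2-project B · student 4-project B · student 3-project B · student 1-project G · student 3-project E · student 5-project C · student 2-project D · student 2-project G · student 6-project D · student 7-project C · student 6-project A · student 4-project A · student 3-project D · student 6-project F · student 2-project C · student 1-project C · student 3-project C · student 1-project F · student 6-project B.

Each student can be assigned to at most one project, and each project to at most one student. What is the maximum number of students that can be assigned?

One maximum matching: student 1-project G, student 2-project D, student 3-project E, student 4-project B, student 5-project C, student 6-project A.
The set {student 5, student 7} has only 1 neighbour ({project C}), so by Hall's theorem at most 6 of the 7 students can be matched.

6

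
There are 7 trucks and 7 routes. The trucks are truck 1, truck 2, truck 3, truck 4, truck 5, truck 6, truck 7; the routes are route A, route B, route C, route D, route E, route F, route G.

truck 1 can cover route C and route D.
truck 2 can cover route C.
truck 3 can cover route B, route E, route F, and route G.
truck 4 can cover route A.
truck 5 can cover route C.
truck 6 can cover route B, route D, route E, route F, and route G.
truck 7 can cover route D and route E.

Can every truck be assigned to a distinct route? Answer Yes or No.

The set {truck 2, truck 5} has only 1 neighbour ({route C}), so by Hall's theorem at most 6 of the 7 trucks can be matched.
Hence no matching covers every truck.

No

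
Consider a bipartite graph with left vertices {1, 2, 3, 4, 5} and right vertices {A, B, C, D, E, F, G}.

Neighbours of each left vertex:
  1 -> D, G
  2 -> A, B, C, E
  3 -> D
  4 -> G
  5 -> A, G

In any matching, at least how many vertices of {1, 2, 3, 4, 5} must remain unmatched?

A valid assignment of size 4: 1-G, 2-B, 3-D, 5-A.
The set {1, 3, 4} has only 2 neighbours ({D, G}), so by Hall's theorem at most 4 of the 5 left vertices can be matched.
That matches 4 of the 5, leaving 1 unmatched; no matching can do better.

1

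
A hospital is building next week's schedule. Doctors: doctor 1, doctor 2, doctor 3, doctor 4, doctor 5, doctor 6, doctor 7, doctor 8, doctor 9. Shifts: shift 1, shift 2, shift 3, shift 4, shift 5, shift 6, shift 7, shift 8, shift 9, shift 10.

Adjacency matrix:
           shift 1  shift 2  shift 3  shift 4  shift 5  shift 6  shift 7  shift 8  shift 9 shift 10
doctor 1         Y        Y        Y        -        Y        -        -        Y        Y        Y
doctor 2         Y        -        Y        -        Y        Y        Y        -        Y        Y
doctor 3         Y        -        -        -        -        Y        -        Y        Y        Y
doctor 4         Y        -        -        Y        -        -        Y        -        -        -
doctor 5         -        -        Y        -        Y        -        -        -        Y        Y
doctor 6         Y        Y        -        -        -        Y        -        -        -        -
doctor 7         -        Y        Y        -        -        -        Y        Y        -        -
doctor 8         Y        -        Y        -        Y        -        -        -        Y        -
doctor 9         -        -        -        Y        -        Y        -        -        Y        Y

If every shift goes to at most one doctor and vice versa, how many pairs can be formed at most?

For example, pair doctor 1-shift 5, doctor 2-shift 7, doctor 3-shift 8, doctor 4-shift 4, doctor 5-shift 10, doctor 6-shift 1, doctor 7-shift 2, doctor 8-shift 3, doctor 9-shift 6.
All 9 doctors are matched, so no larger matching exists.

9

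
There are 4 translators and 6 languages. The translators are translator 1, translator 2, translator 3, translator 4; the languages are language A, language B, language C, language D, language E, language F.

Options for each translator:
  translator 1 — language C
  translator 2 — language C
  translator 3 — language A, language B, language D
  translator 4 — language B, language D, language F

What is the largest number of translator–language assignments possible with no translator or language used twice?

3

A valid assignment of size 3: translator 1-language C, translator 3-language B, translator 4-language F.
The set {translator 1, translator 2} has only 1 neighbour ({language C}), so by Hall's theorem at most 3 of the 4 translators can be matched.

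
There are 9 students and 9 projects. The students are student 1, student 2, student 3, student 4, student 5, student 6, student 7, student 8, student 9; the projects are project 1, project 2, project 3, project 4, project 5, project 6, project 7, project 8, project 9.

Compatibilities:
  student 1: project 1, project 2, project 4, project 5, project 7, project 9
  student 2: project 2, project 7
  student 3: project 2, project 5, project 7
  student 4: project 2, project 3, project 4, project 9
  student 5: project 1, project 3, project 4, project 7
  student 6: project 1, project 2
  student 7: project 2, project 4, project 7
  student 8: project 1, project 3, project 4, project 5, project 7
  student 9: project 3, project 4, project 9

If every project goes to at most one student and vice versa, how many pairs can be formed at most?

One maximum matching: student 1-project 9, student 2-project 7, student 3-project 5, student 4-project 3, student 5-project 1, student 6-project 2, student 7-project 4.
The set {student 1, student 2, student 3, student 4, student 5, student 6, student 7, student 8, student 9} has only 7 neighbours ({project 1, project 2, project 3, project 4, project 5, project 7, project 9}), so by Hall's theorem at most 7 of the 9 students can be matched.

7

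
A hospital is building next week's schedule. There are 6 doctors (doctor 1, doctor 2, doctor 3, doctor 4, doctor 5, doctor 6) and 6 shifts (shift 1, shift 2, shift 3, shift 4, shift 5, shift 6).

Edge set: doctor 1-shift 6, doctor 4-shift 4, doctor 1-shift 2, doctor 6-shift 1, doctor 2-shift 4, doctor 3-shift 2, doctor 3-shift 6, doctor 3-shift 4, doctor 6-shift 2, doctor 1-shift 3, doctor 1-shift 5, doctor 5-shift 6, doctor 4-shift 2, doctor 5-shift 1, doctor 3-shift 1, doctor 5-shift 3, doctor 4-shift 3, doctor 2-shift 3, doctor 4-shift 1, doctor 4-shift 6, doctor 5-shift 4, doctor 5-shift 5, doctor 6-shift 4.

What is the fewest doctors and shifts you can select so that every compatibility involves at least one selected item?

{doctor 1, doctor 2, doctor 3, doctor 4, doctor 5, doctor 6} is a vertex cover of size 6: every edge has an endpoint in this set.
No smaller cover exists because doctor 1–shift 5, doctor 2–shift 3, doctor 3–shift 6, doctor 4–shift 1, doctor 5–shift 4, doctor 6–shift 2 is a matching of size 6, and a cover must include an endpoint of each of these disjoint edges (König's theorem).

6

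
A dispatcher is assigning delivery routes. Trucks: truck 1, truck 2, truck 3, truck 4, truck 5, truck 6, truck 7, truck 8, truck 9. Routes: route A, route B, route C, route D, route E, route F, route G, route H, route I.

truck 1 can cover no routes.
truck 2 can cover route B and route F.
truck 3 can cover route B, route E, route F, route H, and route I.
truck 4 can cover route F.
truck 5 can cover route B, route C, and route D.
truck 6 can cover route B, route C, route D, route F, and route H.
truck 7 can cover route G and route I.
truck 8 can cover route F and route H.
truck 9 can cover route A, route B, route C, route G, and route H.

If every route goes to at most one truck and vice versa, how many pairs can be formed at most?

A valid assignment of size 8: truck 2-route B, truck 3-route E, truck 4-route F, truck 5-route C, truck 6-route D, truck 7-route I, truck 8-route H, truck 9-route G.
The set {truck 1} has only 0 neighbours (∅), so by Hall's theorem at most 8 of the 9 trucks can be matched.

8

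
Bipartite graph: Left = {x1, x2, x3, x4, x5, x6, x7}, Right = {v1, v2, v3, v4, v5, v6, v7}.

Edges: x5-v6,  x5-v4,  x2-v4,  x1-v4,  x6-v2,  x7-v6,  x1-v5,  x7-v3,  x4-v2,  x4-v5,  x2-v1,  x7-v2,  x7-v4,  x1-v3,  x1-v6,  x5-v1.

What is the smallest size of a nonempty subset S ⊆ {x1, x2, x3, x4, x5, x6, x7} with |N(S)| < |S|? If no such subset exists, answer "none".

1

Take S = {x3}. Its neighbourhood is {}, so |N(S)| = 0 < |S| = 1.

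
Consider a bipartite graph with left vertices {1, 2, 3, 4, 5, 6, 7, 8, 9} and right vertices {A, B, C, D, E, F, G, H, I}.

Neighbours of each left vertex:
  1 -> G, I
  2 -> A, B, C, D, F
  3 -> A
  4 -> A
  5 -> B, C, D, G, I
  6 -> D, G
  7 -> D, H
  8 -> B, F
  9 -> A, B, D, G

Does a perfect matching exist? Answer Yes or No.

No

The set {3, 4} has only 1 neighbour ({A}), so by Hall's theorem at most 8 of the 9 left vertices can be matched.
Hence no matching covers every left vertex.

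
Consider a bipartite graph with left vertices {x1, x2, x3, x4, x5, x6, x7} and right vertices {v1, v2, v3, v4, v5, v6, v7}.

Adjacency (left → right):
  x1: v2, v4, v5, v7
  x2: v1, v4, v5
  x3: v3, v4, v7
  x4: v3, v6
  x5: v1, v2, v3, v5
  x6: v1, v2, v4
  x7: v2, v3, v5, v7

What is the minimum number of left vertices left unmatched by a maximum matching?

0

One maximum matching: x1–v5, x2–v4, x3–v7, x4–v6, x5–v3, x6–v1, x7–v2.
All 7 left vertices are matched, so no larger matching exists.
That matches 7 of the 7, leaving 0 unmatched; no matching can do better.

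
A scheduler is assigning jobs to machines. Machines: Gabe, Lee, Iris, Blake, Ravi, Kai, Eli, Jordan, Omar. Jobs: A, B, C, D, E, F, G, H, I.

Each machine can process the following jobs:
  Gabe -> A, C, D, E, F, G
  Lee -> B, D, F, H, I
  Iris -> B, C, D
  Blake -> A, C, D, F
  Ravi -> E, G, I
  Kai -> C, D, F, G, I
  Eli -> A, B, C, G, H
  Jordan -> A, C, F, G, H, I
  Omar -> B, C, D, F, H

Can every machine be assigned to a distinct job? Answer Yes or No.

One maximum matching: Gabe–D, Lee–B, Iris–C, Blake–F, Ravi–E, Kai–G, Eli–A, Jordan–I, Omar–H.
Every machine is matched, so this is a perfect matching.

Yes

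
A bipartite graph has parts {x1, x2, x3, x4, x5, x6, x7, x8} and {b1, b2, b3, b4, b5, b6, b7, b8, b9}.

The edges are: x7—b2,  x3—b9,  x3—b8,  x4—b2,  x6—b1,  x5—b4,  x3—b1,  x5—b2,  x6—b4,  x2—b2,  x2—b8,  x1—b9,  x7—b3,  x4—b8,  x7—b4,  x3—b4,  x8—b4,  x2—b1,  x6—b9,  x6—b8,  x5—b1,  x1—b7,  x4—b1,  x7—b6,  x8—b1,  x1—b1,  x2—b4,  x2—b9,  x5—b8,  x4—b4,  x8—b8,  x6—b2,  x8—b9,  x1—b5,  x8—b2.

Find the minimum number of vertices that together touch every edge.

{x1, x7, b1, b2, b4, b8, b9} is a vertex cover of size 7: every edge has an endpoint in this set.
No smaller cover exists because x1–b5, x2–b4, x3–b9, x4–b8, x5–b2, x6–b1, x7–b3 is a matching of size 7, and a cover must include an endpoint of each of these disjoint edges (König's theorem).

7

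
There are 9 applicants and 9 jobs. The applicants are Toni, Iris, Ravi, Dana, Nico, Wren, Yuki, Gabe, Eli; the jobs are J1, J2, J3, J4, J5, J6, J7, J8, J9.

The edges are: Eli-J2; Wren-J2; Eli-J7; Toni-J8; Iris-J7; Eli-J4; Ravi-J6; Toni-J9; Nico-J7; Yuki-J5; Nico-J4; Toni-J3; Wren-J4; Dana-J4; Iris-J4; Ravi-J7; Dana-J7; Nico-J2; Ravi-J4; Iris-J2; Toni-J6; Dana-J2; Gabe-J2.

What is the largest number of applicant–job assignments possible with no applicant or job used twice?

For example, pair Toni-J9, Iris-J4, Ravi-J6, Dana-J2, Nico-J7, Yuki-J5.
The set {Iris, Dana, Nico, Wren, Gabe, Eli} has only 3 neighbours ({J2, J4, J7}), so by Hall's theorem at most 6 of the 9 applicants can be matched.

6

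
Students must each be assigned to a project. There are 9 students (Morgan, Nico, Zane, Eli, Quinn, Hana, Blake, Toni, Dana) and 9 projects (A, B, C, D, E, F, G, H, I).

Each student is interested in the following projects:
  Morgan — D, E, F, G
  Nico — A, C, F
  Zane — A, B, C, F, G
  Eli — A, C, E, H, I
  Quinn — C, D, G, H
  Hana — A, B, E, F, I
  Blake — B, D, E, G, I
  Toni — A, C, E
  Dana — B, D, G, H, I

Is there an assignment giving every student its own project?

Yes

For example, pair Morgan-D, Nico-F, Zane-A, Eli-I, Quinn-H, Hana-E, Blake-B, Toni-C, Dana-G.
Every student is matched, so this is a perfect matching.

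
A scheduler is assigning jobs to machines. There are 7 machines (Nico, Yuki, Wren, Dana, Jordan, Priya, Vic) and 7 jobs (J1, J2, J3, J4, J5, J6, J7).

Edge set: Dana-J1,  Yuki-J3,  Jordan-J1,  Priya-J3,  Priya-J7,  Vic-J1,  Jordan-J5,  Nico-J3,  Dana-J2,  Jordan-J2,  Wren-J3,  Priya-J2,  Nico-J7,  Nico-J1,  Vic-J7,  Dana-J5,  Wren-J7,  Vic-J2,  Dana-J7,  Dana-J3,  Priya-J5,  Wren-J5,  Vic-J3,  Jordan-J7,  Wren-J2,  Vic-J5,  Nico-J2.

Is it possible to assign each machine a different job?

The set {Nico, Yuki, Wren, Dana, Jordan, Priya, Vic} has only 5 neighbours ({J1, J2, J3, J5, J7}), so by Hall's theorem at most 5 of the 7 machines can be matched.
Hence no matching covers every machine.

No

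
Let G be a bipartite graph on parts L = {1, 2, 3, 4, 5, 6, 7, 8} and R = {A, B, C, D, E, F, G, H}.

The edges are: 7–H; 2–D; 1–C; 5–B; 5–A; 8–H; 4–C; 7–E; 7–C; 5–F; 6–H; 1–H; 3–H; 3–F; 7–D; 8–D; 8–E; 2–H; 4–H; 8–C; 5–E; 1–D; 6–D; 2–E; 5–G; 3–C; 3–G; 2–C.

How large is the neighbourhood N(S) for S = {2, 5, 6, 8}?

The union of neighbours of {2, 5, 6, 8} is {A, B, C, D, E, F, G, H}, which has 8 elements.
Since |N(S)| = 8 ≥ |S| = 4, Hall's condition holds for this subset.

8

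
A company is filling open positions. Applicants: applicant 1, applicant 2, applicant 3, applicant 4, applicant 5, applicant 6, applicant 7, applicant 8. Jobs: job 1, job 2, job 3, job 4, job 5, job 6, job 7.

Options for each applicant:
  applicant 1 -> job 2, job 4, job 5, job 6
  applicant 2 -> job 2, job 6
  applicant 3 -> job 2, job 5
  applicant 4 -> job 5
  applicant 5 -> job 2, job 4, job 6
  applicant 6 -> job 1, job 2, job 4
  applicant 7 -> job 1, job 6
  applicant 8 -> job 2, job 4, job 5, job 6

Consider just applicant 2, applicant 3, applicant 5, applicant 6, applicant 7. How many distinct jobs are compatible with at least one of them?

The union of neighbours of {applicant 2, applicant 3, applicant 5, applicant 6, applicant 7} is {job 1, job 2, job 4, job 5, job 6}, which has 5 elements.
Since |N(S)| = 5 ≥ |S| = 5, Hall's condition holds for this subset.

5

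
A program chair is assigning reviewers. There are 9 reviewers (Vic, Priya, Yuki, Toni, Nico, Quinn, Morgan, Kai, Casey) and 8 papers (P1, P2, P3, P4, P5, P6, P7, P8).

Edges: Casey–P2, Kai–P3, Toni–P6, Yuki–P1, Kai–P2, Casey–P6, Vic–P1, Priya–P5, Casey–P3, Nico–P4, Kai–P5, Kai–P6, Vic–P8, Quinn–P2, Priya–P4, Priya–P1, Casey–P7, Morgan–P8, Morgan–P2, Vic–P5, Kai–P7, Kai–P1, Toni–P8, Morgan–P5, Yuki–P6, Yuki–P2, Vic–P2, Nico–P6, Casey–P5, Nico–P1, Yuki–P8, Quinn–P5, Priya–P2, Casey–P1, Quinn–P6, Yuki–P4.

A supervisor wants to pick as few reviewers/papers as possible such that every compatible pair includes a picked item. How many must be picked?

A maximum matching has 8 edges (e.g. Vic–P1, Priya–P4, Yuki–P2, Toni–P8, Nico–P6, Quinn–P5, Kai–P7, Casey–P3).
By König's theorem the minimum vertex cover has the same size. One such cover is {Kai, Casey, P1, P2, P4, P5, P6, P8}.

8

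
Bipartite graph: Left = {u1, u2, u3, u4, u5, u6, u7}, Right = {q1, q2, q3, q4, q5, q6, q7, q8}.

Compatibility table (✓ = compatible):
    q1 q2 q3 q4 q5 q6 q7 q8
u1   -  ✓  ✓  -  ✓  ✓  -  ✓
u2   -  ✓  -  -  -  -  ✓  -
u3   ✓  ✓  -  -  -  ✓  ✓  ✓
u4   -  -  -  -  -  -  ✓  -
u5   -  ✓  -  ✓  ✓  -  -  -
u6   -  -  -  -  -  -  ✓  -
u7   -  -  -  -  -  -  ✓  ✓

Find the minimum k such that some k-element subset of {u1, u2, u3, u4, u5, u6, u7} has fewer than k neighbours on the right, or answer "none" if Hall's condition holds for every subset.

2

Take S = {u4, u6}. Its neighbourhood is {q7}, so |N(S)| = 1 < |S| = 2.
No single vertex violates Hall's condition since each has at least one neighbour, so 2 is the minimum.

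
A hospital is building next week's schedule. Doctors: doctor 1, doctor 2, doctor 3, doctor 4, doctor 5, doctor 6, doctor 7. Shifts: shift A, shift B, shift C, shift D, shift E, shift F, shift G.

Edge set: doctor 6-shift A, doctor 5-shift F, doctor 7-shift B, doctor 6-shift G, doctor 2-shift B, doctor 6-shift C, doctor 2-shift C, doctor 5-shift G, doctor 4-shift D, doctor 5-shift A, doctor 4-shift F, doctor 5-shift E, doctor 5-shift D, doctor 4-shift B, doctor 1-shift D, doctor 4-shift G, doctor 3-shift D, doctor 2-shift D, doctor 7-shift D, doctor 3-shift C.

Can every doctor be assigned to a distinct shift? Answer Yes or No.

No

The set {doctor 1, doctor 2, doctor 3, doctor 7} has only 3 neighbours ({shift B, shift C, shift D}), so by Hall's theorem at most 6 of the 7 doctors can be matched.
Hence no matching covers every doctor.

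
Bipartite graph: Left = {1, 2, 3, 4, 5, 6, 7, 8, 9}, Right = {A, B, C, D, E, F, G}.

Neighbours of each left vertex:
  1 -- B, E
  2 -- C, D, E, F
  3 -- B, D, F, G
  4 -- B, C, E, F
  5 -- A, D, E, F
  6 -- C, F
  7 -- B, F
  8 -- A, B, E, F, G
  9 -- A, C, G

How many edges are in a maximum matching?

7

A valid assignment of size 7: 1→E, 2→D, 3→G, 4→C, 5→A, 6→F, 7→B.
The set {1, 2, 3, 4, 5, 6, 7, 8, 9} has only 7 neighbours ({A, B, C, D, E, F, G}), so by Hall's theorem at most 7 of the 9 left vertices can be matched.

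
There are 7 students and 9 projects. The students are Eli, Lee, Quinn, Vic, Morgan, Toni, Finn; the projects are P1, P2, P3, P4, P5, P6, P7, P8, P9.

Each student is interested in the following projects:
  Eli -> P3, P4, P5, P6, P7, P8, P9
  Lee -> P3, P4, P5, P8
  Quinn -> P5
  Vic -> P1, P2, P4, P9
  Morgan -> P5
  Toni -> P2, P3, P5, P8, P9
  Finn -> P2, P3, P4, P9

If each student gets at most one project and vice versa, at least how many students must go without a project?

1

A valid assignment of size 6: Eli-P7, Lee-P8, Quinn-P5, Vic-P1, Toni-P3, Finn-P9.
The set {Quinn, Morgan} has only 1 neighbour ({P5}), so by Hall's theorem at most 6 of the 7 students can be matched.
That matches 6 of the 7, leaving 1 unmatched; no matching can do better.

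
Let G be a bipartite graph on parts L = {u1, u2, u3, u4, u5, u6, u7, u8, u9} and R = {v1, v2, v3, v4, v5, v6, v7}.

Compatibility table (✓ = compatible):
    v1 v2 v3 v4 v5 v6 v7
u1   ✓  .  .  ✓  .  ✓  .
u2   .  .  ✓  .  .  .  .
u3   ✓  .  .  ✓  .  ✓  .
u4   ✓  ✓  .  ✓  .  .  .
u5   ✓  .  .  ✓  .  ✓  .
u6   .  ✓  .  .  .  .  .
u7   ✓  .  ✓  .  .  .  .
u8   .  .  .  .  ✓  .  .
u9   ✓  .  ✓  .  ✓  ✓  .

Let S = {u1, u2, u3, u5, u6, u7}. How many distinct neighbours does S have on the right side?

The union of neighbours of {u1, u2, u3, u5, u6, u7} is {v1, v2, v3, v4, v6}, which has 5 elements.
Since |N(S)| = 5 < |S| = 6, Hall's condition fails for this subset.

5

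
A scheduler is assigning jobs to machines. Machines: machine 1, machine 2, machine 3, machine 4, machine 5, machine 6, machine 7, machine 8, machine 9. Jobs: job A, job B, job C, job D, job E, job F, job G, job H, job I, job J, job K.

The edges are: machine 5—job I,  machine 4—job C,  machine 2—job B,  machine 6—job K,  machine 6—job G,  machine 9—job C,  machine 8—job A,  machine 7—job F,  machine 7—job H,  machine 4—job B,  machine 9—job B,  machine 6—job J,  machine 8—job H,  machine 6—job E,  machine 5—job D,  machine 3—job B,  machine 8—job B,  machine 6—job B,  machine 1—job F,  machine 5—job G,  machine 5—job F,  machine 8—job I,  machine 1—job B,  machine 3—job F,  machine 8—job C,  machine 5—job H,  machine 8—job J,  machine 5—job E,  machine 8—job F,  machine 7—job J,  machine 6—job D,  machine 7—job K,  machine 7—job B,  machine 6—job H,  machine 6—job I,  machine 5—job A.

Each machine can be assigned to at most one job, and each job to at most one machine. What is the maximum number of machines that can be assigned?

7

A valid assignment of size 7: machine 1–job F, machine 2–job B, machine 4–job C, machine 5–job H, machine 6–job D, machine 7–job K, machine 8–job J.
The set {machine 1, machine 2, machine 3, machine 4, machine 9} has only 3 neighbours ({job B, job C, job F}), so by Hall's theorem at most 7 of the 9 machines can be matched.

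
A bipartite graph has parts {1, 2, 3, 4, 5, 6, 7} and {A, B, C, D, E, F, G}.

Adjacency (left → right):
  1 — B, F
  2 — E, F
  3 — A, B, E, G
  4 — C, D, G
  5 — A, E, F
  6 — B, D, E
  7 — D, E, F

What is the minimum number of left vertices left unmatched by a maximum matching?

One maximum matching: 1–B, 2–F, 3–G, 4–C, 5–A, 6–D, 7–E.
All 7 left vertices are matched, so no larger matching exists.
That matches 7 of the 7, leaving 0 unmatched; no matching can do better.

0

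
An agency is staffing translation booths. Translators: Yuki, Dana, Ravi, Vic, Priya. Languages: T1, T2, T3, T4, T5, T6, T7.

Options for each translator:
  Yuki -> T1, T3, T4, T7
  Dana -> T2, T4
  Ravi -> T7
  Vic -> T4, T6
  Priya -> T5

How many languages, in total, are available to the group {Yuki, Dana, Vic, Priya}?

The union of neighbours of {Yuki, Dana, Vic, Priya} is {T1, T2, T3, T4, T5, T6, T7}, which has 7 elements.
Since |N(S)| = 7 ≥ |S| = 4, Hall's condition holds for this subset.

7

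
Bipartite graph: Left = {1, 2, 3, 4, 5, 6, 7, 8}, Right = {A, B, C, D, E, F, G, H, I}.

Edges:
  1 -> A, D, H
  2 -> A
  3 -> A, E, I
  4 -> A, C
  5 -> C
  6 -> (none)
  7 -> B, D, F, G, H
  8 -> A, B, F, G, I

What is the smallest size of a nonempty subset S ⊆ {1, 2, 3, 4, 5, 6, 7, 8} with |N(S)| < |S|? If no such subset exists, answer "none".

1

Take S = {6}. Its neighbourhood is {}, so |N(S)| = 0 < |S| = 1.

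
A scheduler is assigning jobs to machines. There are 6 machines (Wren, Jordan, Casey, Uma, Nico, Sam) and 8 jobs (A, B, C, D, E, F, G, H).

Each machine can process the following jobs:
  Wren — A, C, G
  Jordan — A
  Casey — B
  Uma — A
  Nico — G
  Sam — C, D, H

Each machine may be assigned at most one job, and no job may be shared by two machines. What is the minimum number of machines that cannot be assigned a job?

A valid assignment of size 5: Wren–C, Jordan–A, Casey–B, Nico–G, Sam–D.
The set {Jordan, Uma} has only 1 neighbour ({A}), so by Hall's theorem at most 5 of the 6 machines can be matched.
That matches 5 of the 6, leaving 1 unmatched; no matching can do better.

1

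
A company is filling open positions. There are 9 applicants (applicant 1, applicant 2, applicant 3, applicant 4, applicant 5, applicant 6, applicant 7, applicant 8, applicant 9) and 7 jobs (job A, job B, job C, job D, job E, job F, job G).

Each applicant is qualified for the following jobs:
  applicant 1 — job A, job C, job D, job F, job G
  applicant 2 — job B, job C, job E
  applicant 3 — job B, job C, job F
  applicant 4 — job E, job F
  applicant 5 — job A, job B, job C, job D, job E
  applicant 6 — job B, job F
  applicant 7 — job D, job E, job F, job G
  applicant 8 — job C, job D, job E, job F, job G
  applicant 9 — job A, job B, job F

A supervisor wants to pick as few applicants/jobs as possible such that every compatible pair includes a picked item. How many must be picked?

7

{job A, job B, job C, job D, job E, job F, job G} is a vertex cover of size 7: every edge has an endpoint in this set.
No smaller cover exists because applicant 1–job D, applicant 2–job B, applicant 3–job C, applicant 4–job E, applicant 5–job A, applicant 6–job F, applicant 7–job G is a matching of size 7, and a cover must include an endpoint of each of these disjoint edges (König's theorem).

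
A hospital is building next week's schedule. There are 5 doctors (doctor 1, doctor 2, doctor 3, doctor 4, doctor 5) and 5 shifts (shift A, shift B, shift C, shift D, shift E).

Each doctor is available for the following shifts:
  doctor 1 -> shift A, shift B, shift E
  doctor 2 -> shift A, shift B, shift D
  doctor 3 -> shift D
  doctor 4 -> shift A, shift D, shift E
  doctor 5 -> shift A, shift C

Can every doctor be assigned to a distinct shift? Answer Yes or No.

For example, pair doctor 1→shift A, doctor 2→shift B, doctor 3→shift D, doctor 4→shift E, doctor 5→shift C.
All 5 doctors are covered.

Yes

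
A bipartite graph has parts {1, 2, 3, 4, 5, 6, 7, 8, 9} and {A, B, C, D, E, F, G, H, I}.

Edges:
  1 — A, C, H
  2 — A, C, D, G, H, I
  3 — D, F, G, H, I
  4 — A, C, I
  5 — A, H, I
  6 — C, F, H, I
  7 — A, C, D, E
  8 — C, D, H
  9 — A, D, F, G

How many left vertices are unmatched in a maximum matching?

1

A valid assignment of size 8: 1→A, 2→G, 3→D, 4→I, 5→H, 6→F, 7→E, 8→C.
The set {1, 2, 3, 4, 5, 6, 8, 9} has only 7 neighbours ({A, C, D, F, G, H, I}), so by Hall's theorem at most 8 of the 9 left vertices can be matched.
That matches 8 of the 9, leaving 1 unmatched; no matching can do better.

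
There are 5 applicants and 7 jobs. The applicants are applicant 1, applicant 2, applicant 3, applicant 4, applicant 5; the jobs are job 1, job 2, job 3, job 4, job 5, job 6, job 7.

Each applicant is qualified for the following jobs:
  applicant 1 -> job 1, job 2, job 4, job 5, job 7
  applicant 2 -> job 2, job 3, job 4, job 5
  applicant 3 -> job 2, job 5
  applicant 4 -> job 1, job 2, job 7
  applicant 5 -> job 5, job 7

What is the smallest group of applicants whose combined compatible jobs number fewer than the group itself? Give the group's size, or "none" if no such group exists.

none

A matching saturating every applicant exists, for instance applicant 1→job 7, applicant 2→job 4, applicant 3→job 2, applicant 4→job 1, applicant 5→job 5.
By Hall's marriage theorem, this means |N(S)| ≥ |S| for every subset S, so no violating subset exists.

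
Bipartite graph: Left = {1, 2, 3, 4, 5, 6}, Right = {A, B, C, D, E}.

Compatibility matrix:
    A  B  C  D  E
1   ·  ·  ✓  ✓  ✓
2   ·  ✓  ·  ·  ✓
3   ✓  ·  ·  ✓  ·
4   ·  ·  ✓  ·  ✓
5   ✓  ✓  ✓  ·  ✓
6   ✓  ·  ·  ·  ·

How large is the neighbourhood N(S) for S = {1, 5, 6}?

The union of neighbours of {1, 5, 6} is {A, B, C, D, E}, which has 5 elements.
Since |N(S)| = 5 ≥ |S| = 3, Hall's condition holds for this subset.

5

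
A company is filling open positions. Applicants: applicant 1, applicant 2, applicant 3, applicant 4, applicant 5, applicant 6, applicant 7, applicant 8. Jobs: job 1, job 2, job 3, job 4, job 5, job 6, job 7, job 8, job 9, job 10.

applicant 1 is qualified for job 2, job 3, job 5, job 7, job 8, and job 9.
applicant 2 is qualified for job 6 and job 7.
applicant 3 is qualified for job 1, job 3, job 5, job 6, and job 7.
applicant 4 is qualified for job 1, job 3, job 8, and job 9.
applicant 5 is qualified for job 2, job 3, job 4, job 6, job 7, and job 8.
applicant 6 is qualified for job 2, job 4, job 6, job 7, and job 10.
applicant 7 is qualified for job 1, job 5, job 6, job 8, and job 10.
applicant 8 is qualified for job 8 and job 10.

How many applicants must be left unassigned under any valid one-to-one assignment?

0

One maximum matching: applicant 1-job 3, applicant 2-job 6, applicant 3-job 5, applicant 4-job 9, applicant 5-job 7, applicant 6-job 4, applicant 7-job 1, applicant 8-job 8.
This saturates every applicant, so 8 is the maximum.
That matches 8 of the 8, leaving 0 unmatched; no matching can do better.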